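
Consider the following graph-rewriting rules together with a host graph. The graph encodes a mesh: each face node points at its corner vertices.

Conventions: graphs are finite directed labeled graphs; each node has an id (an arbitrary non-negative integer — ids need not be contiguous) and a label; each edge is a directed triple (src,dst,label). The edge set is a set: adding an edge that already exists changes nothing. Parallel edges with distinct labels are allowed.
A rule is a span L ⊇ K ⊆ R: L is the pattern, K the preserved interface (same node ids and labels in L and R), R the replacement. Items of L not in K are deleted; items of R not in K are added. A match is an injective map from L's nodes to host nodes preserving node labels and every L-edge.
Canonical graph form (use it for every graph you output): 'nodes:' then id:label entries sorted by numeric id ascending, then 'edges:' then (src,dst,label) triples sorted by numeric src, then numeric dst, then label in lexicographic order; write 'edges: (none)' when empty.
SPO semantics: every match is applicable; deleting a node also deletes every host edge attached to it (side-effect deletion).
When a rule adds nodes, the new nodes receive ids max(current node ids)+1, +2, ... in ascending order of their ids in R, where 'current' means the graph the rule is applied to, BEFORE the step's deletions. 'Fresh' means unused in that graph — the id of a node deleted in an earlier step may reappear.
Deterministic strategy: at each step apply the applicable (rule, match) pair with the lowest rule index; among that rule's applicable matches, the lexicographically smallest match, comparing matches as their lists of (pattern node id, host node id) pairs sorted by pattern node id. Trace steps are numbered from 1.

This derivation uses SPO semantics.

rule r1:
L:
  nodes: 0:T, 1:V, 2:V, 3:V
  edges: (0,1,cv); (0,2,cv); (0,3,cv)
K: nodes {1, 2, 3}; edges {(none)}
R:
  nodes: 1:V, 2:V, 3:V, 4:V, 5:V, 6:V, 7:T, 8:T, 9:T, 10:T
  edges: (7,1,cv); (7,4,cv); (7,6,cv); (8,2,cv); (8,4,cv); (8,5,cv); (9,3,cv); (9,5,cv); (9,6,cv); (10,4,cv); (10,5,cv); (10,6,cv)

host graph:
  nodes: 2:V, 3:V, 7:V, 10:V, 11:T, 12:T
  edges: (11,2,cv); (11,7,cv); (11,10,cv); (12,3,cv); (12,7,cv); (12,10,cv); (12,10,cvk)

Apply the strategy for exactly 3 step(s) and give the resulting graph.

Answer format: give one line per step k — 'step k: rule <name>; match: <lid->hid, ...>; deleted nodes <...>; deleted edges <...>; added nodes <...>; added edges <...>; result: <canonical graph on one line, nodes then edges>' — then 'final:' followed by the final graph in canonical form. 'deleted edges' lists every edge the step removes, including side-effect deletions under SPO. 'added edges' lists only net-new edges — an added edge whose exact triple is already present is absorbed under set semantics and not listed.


step 1: rule r1; match: 0->11, 1->2, 2->7, 3->10; deleted nodes 11; deleted edges (11,2,cv); (11,7,cv); (11,10,cv); added nodes 13, 14, 15, 16, 17, 18, 19; added edges (16,2,cv); (16,13,cv); (16,15,cv); (17,7,cv); (17,13,cv); (17,14,cv); (18,10,cv); (18,14,cv); (18,15,cv); (19,13,cv); (19,14,cv); (19,15,cv); result: nodes: 2:V, 3:V, 7:V, 10:V, 12:T, 13:V, 14:V, 15:V, 16:T, 17:T, 18:T, 19:T edges: (12,3,cv); (12,7,cv); (12,10,cv); (12,10,cvk); (16,2,cv); (16,13,cv); (16,15,cv); (17,7,cv); (17,13,cv); (17,14,cv); (18,10,cv); (18,14,cv); (18,15,cv); (19,13,cv); (19,14,cv); (19,15,cv)
step 2: rule r1; match: 0->12, 1->3, 2->7, 3->10; deleted nodes 12; deleted edges (12,3,cv); (12,7,cv); (12,10,cv); (12,10,cvk); added nodes 20, 21, 22, 23, 24, 25, 26; added edges (23,3,cv); (23,20,cv); (23,22,cv); (24,7,cv); (24,20,cv); (24,21,cv); (25,10,cv); (25,21,cv); (25,22,cv); (26,20,cv); (26,21,cv); (26,22,cv); result: nodes: 2:V, 3:V, 7:V, 10:V, 13:V, 14:V, 15:V, 16:T, 17:T, 18:T, 19:T, 20:V, 21:V, 22:V, 23:T, 24:T, 25:T, 26:T edges: (16,2,cv); (16,13,cv); (16,15,cv); (17,7,cv); (17,13,cv); (17,14,cv); (18,10,cv); (18,14,cv); (18,15,cv); (19,13,cv); (19,14,cv); (19,15,cv); (23,3,cv); (23,20,cv); (23,22,cv); (24,7,cv); (24,20,cv); (24,21,cv); (25,10,cv); (25,21,cv); (25,22,cv); (26,20,cv); (26,21,cv); (26,22,cv)
step 3: rule r1; match: 0->16, 1->2, 2->13, 3->15; deleted nodes 16; deleted edges (16,2,cv); (16,13,cv); (16,15,cv); added nodes 27, 28, 29, 30, 31, 32, 33; added edges (30,2,cv); (30,27,cv); (30,29,cv); (31,13,cv); (31,27,cv); (31,28,cv); (32,15,cv); (32,28,cv); (32,29,cv); (33,27,cv); (33,28,cv); (33,29,cv); result: nodes: 2:V, 3:V, 7:V, 10:V, 13:V, 14:V, 15:V, 17:T, 18:T, 19:T, 20:V, 21:V, 22:V, 23:T, 24:T, 25:T, 26:T, 27:V, 28:V, 29:V, 30:T, 31:T, 32:T, 33:T edges: (17,7,cv); (17,13,cv); (17,14,cv); (18,10,cv); (18,14,cv); (18,15,cv); (19,13,cv); (19,14,cv); (19,15,cv); (23,3,cv); (23,20,cv); (23,22,cv); (24,7,cv); (24,20,cv); (24,21,cv); (25,10,cv); (25,21,cv); (25,22,cv); (26,20,cv); (26,21,cv); (26,22,cv); (30,2,cv); (30,27,cv); (30,29,cv); (31,13,cv); (31,27,cv); (31,28,cv); (32,15,cv); (32,28,cv); (32,29,cv); (33,27,cv); (33,28,cv); (33,29,cv)
final:
nodes: 2:V, 3:V, 7:V, 10:V, 13:V, 14:V, 15:V, 17:T, 18:T, 19:T, 20:V, 21:V, 22:V, 23:T, 24:T, 25:T, 26:T, 27:V, 28:V, 29:V, 30:T, 31:T, 32:T, 33:T
edges: (17,7,cv); (17,13,cv); (17,14,cv); (18,10,cv); (18,14,cv); (18,15,cv); (19,13,cv); (19,14,cv); (19,15,cv); (23,3,cv); (23,20,cv); (23,22,cv); (24,7,cv); (24,20,cv); (24,21,cv); (25,10,cv); (25,21,cv); (25,22,cv); (26,20,cv); (26,21,cv); (26,22,cv); (30,2,cv); (30,27,cv); (30,29,cv); (31,13,cv); (31,27,cv); (31,28,cv); (32,15,cv); (32,28,cv); (32,29,cv); (33,27,cv); (33,28,cv); (33,29,cv)


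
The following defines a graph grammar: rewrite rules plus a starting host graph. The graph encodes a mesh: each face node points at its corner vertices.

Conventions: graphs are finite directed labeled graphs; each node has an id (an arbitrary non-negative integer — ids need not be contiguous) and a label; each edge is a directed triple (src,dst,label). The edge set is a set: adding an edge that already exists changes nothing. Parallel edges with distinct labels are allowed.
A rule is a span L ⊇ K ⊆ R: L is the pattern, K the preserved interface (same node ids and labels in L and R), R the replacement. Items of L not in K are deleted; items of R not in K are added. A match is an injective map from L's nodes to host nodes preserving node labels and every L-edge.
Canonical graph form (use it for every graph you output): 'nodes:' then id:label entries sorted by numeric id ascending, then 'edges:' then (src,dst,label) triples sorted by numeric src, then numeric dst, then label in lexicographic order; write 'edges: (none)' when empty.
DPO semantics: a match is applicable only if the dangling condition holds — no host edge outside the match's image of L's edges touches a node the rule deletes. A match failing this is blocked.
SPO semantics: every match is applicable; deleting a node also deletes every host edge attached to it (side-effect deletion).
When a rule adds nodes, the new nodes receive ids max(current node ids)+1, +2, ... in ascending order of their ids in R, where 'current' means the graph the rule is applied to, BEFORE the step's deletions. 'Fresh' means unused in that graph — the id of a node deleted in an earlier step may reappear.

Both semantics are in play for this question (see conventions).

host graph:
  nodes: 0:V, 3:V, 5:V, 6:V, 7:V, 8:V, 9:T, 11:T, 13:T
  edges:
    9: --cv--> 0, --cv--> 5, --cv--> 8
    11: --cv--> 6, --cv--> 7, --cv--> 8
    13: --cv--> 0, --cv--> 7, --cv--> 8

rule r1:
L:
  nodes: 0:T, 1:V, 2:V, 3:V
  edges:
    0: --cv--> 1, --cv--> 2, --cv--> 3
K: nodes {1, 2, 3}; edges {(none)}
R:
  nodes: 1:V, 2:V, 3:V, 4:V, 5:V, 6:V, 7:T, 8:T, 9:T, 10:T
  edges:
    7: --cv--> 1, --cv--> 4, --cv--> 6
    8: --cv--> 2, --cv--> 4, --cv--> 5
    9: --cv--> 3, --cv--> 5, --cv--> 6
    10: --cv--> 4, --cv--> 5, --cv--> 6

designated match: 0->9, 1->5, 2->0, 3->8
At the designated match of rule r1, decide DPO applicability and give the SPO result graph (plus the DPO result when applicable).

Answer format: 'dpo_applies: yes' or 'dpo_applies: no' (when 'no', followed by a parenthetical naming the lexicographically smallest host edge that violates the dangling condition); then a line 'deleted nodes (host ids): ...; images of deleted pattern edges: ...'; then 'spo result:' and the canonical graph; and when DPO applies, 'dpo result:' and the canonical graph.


dpo_applies: yes
deleted nodes (host ids): 9; images of deleted pattern edges: (9,0,cv); (9,5,cv); (9,8,cv)
spo result:
nodes: 0:V, 3:V, 5:V, 6:V, 7:V, 8:V, 11:T, 13:T, 14:V, 15:V, 16:V, 17:T, 18:T, 19:T, 20:T
edges: (11,6,cv); (11,7,cv); (11,8,cv); (13,0,cv); (13,7,cv); (13,8,cv); (17,5,cv); (17,14,cv); (17,16,cv); (18,0,cv); (18,14,cv); (18,15,cv); (19,8,cv); (19,15,cv); (19,16,cv); (20,14,cv); (20,15,cv); (20,16,cv)
dpo result:
nodes: 0:V, 3:V, 5:V, 6:V, 7:V, 8:V, 11:T, 13:T, 14:V, 15:V, 16:V, 17:T, 18:T, 19:T, 20:T
edges: (11,6,cv); (11,7,cv); (11,8,cv); (13,0,cv); (13,7,cv); (13,8,cv); (17,5,cv); (17,14,cv); (17,16,cv); (18,0,cv); (18,14,cv); (18,15,cv); (19,8,cv); (19,15,cv); (19,16,cv); (20,14,cv); (20,15,cv); (20,16,cv)


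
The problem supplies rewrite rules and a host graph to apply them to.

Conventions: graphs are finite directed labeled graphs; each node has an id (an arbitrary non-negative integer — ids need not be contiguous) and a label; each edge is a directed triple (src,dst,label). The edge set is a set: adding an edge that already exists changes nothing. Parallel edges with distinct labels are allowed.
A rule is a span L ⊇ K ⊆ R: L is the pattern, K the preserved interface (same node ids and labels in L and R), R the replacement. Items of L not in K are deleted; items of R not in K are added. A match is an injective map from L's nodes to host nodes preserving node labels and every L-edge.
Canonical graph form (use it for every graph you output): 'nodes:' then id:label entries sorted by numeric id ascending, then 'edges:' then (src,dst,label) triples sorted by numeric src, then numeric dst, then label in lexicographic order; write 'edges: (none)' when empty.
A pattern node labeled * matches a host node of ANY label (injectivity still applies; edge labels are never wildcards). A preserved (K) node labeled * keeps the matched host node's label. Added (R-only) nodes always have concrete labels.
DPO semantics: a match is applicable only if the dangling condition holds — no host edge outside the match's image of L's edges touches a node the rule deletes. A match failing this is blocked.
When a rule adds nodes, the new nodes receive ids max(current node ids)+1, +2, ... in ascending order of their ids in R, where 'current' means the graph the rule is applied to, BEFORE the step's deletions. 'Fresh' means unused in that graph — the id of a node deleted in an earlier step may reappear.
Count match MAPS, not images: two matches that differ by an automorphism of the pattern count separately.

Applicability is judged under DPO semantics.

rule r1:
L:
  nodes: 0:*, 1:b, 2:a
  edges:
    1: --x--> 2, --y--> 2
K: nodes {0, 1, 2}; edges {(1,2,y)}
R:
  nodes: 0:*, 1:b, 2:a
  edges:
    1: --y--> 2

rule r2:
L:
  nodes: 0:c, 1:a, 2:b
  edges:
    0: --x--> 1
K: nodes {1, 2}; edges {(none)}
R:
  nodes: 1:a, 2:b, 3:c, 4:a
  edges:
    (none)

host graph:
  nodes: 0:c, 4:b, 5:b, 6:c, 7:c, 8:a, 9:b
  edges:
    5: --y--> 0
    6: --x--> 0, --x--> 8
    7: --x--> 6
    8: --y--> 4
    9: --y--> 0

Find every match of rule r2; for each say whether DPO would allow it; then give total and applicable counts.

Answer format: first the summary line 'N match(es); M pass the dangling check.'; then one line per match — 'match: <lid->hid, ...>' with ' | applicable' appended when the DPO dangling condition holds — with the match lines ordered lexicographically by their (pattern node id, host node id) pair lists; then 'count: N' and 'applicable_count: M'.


3 match(es); 0 pass the dangling check.
match: 0->6, 1->8, 2->4
match: 0->6, 1->8, 2->5
match: 0->6, 1->8, 2->9
count: 3
applicable_count: 0


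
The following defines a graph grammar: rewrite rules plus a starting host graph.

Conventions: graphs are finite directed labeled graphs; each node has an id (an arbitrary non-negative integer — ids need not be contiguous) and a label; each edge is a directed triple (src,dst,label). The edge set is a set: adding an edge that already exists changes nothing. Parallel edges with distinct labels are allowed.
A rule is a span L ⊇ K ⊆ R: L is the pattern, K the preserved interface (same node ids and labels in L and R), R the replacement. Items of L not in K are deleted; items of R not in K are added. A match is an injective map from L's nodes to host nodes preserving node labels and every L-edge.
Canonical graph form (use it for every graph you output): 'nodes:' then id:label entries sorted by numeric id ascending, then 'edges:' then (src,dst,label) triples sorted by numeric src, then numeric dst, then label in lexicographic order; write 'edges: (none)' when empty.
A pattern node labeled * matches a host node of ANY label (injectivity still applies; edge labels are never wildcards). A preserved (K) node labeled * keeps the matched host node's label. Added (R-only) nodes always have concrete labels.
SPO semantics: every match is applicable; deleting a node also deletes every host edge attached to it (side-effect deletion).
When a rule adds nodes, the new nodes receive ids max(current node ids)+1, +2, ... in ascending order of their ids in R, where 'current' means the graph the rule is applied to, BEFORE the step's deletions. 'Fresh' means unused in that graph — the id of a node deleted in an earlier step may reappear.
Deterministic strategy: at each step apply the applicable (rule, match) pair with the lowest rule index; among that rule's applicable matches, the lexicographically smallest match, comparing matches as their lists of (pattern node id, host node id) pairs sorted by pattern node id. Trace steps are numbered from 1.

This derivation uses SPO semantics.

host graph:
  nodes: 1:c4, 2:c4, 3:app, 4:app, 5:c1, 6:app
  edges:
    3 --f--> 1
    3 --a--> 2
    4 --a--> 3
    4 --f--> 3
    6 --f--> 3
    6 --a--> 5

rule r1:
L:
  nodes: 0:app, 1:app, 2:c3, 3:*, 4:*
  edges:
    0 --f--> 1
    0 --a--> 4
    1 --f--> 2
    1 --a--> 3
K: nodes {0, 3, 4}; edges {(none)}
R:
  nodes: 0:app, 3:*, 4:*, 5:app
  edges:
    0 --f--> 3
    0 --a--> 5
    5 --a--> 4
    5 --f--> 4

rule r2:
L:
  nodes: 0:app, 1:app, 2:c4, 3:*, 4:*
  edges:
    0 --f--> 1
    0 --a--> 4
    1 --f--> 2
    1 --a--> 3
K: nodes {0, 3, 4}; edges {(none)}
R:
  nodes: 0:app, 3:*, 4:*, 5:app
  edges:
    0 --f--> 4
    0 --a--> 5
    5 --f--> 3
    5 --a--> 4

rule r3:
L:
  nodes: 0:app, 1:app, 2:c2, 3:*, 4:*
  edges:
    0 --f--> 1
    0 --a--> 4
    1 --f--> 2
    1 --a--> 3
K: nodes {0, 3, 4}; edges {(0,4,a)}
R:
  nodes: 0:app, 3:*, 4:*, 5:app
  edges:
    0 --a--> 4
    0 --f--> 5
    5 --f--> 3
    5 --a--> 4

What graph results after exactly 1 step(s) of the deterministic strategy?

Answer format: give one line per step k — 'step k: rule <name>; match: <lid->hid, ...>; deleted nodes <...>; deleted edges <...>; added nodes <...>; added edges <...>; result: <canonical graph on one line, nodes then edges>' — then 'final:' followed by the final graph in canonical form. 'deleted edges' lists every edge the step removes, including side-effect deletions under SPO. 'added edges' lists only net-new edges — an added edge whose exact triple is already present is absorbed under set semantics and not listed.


step 1: rule r2; match: 0->6, 1->3, 2->1, 3->2, 4->5; deleted nodes 1, 3; deleted edges (3,1,f); (3,2,a); (4,3,a); (4,3,f); (6,3,f); (6,5,a); added nodes 7; added edges (6,5,f); (6,7,a); (7,2,f); (7,5,a); result: nodes: 2:c4, 4:app, 5:c1, 6:app, 7:app edges: (6,5,f); (6,7,a); (7,2,f); (7,5,a)
final:
nodes: 2:c4, 4:app, 5:c1, 6:app, 7:app
edges: (6,5,f); (6,7,a); (7,2,f); (7,5,a)


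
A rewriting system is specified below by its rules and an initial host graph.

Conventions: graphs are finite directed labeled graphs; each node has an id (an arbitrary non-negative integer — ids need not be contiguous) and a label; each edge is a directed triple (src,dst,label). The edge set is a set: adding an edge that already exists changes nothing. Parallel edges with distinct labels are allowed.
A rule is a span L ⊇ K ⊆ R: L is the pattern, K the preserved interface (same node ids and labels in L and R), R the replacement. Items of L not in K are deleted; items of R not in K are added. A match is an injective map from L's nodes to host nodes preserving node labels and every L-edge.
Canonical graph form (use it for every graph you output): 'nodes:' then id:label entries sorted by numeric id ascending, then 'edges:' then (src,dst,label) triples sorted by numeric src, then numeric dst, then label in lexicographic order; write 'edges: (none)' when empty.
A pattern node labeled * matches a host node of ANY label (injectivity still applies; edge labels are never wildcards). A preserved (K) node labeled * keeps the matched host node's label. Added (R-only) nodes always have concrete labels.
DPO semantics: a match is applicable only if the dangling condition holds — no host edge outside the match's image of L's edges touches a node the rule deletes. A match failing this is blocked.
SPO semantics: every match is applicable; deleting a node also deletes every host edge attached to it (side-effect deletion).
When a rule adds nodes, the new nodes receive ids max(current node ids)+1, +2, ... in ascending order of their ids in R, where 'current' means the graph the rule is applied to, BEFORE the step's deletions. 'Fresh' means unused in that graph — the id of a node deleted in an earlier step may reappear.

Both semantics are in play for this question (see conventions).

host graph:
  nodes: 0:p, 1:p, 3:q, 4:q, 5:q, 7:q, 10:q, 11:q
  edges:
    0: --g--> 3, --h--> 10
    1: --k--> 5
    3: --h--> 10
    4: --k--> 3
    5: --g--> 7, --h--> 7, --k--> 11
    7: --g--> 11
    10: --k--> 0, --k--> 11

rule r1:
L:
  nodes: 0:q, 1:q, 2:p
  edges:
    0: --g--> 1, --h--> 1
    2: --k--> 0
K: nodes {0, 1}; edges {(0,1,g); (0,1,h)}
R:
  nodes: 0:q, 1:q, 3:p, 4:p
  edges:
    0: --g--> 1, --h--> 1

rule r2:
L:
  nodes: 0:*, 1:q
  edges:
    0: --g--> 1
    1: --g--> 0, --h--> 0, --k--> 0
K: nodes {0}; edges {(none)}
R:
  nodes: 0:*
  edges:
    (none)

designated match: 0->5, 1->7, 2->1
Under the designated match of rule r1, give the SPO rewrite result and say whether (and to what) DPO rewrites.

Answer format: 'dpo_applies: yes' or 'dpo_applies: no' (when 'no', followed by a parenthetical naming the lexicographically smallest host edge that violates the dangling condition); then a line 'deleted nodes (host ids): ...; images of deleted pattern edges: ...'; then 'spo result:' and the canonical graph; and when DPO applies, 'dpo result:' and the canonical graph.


dpo_applies: yes
deleted nodes (host ids): 1; images of deleted pattern edges: (1,5,k)
spo result:
nodes: 0:p, 3:q, 4:q, 5:q, 7:q, 10:q, 11:q, 12:p, 13:p
edges: (0,3,g); (0,10,h); (3,10,h); (4,3,k); (5,7,g); (5,7,h); (5,11,k); (7,11,g); (10,0,k); (10,11,k)
dpo result:
nodes: 0:p, 3:q, 4:q, 5:q, 7:q, 10:q, 11:q, 12:p, 13:p
edges: (0,3,g); (0,10,h); (3,10,h); (4,3,k); (5,7,g); (5,7,h); (5,11,k); (7,11,g); (10,0,k); (10,11,k)


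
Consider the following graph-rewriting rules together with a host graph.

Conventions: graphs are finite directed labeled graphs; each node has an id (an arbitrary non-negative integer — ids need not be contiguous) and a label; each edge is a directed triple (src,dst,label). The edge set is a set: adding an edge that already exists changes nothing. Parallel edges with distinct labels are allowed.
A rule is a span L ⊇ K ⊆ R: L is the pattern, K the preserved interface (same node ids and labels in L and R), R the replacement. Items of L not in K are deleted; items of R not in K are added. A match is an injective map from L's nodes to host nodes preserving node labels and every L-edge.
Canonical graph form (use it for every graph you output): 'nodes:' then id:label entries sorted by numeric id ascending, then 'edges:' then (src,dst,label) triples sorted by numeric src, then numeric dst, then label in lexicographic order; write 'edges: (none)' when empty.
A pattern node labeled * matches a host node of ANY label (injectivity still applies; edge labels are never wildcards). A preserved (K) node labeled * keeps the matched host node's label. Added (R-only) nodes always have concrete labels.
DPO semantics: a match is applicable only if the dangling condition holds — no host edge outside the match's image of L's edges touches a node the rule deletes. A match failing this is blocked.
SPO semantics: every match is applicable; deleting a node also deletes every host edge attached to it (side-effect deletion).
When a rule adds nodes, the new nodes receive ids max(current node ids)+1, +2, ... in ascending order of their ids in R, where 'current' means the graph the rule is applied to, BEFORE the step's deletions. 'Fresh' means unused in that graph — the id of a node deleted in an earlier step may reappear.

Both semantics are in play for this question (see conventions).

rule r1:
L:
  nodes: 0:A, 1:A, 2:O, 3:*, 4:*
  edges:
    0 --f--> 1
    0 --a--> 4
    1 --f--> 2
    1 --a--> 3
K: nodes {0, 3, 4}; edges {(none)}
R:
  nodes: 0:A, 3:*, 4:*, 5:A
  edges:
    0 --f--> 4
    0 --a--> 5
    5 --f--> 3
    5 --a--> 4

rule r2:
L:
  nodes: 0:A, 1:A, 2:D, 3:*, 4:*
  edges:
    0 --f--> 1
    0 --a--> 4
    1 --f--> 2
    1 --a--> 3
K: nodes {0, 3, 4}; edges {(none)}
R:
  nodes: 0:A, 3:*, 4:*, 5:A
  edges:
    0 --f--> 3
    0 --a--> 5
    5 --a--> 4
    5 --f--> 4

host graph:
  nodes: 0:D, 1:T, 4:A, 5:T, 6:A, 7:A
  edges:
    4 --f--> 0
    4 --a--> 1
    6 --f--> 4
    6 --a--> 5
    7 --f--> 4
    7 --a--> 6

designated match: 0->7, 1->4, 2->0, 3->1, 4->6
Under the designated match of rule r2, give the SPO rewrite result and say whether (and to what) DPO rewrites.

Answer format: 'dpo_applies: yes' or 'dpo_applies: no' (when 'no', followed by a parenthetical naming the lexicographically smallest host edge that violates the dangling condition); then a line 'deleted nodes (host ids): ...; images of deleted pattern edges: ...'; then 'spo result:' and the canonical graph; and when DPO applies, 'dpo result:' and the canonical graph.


dpo_applies: no
(the rule deletes node 4, which keeps host edge (6,4,f) outside the match image — the dangling condition fails, DPO blocks; SPO proceeds and side-deletes such edges)
deleted nodes (host ids): 0, 4; images of deleted pattern edges: (4,0,f); (4,1,a); (7,4,f); (7,6,a)
spo result:
nodes: 1:T, 5:T, 6:A, 7:A, 8:A
edges: (6,5,a); (7,1,f); (7,8,a); (8,6,a); (8,6,f)


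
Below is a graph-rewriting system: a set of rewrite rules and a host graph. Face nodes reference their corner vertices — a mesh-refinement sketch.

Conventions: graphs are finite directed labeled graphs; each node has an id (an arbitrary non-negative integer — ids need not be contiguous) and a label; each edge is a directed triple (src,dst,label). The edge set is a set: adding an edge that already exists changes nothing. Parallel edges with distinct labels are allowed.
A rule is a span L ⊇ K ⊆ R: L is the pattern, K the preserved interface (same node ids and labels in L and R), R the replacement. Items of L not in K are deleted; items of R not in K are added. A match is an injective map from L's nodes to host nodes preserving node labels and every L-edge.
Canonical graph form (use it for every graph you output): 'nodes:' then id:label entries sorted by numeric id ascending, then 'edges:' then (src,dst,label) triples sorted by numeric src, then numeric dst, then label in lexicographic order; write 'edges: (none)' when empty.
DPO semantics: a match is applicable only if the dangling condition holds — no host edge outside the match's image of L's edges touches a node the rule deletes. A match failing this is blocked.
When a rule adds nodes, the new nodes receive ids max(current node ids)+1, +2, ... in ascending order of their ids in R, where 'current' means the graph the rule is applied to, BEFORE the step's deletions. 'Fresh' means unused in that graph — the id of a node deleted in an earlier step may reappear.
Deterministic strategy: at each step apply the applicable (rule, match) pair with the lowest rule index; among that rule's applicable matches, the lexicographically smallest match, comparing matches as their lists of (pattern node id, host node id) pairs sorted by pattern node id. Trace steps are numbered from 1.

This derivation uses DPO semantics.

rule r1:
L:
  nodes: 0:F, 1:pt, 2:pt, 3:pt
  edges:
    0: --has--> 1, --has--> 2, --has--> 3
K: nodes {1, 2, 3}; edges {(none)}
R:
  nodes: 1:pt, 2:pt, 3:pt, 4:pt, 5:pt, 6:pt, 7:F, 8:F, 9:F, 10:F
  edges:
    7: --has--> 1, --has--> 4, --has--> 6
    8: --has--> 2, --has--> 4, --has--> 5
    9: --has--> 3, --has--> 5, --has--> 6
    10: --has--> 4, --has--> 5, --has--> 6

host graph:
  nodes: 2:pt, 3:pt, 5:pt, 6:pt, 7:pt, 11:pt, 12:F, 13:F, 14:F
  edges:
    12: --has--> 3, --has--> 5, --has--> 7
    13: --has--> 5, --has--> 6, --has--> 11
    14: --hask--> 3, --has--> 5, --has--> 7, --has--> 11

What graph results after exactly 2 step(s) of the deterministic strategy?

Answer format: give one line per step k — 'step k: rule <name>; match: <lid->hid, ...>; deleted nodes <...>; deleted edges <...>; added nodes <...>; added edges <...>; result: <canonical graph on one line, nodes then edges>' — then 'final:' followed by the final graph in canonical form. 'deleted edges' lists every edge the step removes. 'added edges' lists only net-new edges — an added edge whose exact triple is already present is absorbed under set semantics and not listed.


step 1: rule r1; match: 0->12, 1->3, 2->5, 3->7; deleted nodes 12; deleted edges (12,3,has); (12,5,has); (12,7,has); added nodes 15, 16, 17, 18, 19, 20, 21; added edges (18,3,has); (18,15,has); (18,17,has); (19,5,has); (19,15,has); (19,16,has); (20,7,has); (20,16,has); (20,17,has); (21,15,has); (21,16,has); (21,17,has); result: nodes: 2:pt, 3:pt, 5:pt, 6:pt, 7:pt, 11:pt, 13:F, 14:F, 15:pt, 16:pt, 17:pt, 18:F, 19:F, 20:F, 21:F edges: (13,5,has); (13,6,has); (13,11,has); (14,3,hask); (14,5,has); (14,7,has); (14,11,has); (18,3,has); (18,15,has); (18,17,has); (19,5,has); (19,15,has); (19,16,has); (20,7,has); (20,16,has); (20,17,has); (21,15,has); (21,16,has); (21,17,has)
step 2: rule r1; match: 0->13, 1->5, 2->6, 3->11; deleted nodes 13; deleted edges (13,5,has); (13,6,has); (13,11,has); added nodes 22, 23, 24, 25, 26, 27, 28; added edges (25,5,has); (25,22,has); (25,24,has); (26,6,has); (26,22,has); (26,23,has); (27,11,has); (27,23,has); (27,24,has); (28,22,has); (28,23,has); (28,24,has); result: nodes: 2:pt, 3:pt, 5:pt, 6:pt, 7:pt, 11:pt, 14:F, 15:pt, 16:pt, 17:pt, 18:F, 19:F, 20:F, 21:F, 22:pt, 23:pt, 24:pt, 25:F, 26:F, 27:F, 28:F edges: (14,3,hask); (14,5,has); (14,7,has); (14,11,has); (18,3,has); (18,15,has); (18,17,has); (19,5,has); (19,15,has); (19,16,has); (20,7,has); (20,16,has); (20,17,has); (21,15,has); (21,16,has); (21,17,has); (25,5,has); (25,22,has); (25,24,has); (26,6,has); (26,22,has); (26,23,has); (27,11,has); (27,23,has); (27,24,has); (28,22,has); (28,23,has); (28,24,has)
final:
nodes: 2:pt, 3:pt, 5:pt, 6:pt, 7:pt, 11:pt, 14:F, 15:pt, 16:pt, 17:pt, 18:F, 19:F, 20:F, 21:F, 22:pt, 23:pt, 24:pt, 25:F, 26:F, 27:F, 28:F
edges: (14,3,hask); (14,5,has); (14,7,has); (14,11,has); (18,3,has); (18,15,has); (18,17,has); (19,5,has); (19,15,has); (19,16,has); (20,7,has); (20,16,has); (20,17,has); (21,15,has); (21,16,has); (21,17,has); (25,5,has); (25,22,has); (25,24,has); (26,6,has); (26,22,has); (26,23,has); (27,11,has); (27,23,has); (27,24,has); (28,22,has); (28,23,has); (28,24,has)


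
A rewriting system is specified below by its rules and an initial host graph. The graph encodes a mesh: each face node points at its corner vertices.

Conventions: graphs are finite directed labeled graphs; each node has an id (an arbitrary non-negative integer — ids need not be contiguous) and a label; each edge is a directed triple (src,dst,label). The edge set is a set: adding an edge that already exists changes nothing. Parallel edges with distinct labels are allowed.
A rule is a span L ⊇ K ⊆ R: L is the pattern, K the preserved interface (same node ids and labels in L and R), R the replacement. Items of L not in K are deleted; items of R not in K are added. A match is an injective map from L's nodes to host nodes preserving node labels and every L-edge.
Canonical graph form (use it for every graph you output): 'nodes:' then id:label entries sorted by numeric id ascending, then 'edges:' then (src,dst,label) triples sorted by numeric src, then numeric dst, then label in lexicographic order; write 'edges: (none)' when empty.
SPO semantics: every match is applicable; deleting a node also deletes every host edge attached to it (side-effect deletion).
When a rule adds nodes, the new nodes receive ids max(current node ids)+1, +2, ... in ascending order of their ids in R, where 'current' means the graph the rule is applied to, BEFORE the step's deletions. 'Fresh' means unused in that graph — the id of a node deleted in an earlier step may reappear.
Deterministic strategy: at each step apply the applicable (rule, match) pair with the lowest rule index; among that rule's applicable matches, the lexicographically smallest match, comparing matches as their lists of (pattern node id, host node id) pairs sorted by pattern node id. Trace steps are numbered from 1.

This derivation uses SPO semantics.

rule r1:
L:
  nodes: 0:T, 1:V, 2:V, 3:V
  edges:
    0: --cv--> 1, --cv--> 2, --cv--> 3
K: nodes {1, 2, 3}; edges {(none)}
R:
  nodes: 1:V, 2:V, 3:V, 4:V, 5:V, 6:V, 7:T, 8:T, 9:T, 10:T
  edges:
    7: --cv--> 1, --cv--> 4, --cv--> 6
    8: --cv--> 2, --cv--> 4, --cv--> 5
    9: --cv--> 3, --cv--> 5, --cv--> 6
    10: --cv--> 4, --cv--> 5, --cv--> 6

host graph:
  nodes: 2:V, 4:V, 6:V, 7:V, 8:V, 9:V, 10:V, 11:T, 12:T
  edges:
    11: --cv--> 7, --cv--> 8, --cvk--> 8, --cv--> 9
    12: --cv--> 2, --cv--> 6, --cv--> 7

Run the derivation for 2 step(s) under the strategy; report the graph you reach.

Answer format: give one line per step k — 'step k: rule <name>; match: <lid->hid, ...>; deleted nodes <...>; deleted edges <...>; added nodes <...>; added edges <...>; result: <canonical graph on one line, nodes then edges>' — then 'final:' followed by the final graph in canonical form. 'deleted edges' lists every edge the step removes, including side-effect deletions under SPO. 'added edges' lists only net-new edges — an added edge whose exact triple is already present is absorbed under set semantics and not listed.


step 1: rule r1; match: 0->11, 1->7, 2->8, 3->9; deleted nodes 11; deleted edges (11,7,cv); (11,8,cv); (11,8,cvk); (11,9,cv); added nodes 13, 14, 15, 16, 17, 18, 19; added edges (16,7,cv); (16,13,cv); (16,15,cv); (17,8,cv); (17,13,cv); (17,14,cv); (18,9,cv); (18,14,cv); (18,15,cv); (19,13,cv); (19,14,cv); (19,15,cv); result: nodes: 2:V, 4:V, 6:V, 7:V, 8:V, 9:V, 10:V, 12:T, 13:V, 14:V, 15:V, 16:T, 17:T, 18:T, 19:T edges: (12,2,cv); (12,6,cv); (12,7,cv); (16,7,cv); (16,13,cv); (16,15,cv); (17,8,cv); (17,13,cv); (17,14,cv); (18,9,cv); (18,14,cv); (18,15,cv); (19,13,cv); (19,14,cv); (19,15,cv)
step 2: rule r1; match: 0->12, 1->2, 2->6, 3->7; deleted nodes 12; deleted edges (12,2,cv); (12,6,cv); (12,7,cv); added nodes 20, 21, 22, 23, 24, 25, 26; added edges (23,2,cv); (23,20,cv); (23,22,cv); (24,6,cv); (24,20,cv); (24,21,cv); (25,7,cv); (25,21,cv); (25,22,cv); (26,20,cv); (26,21,cv); (26,22,cv); result: nodes: 2:V, 4:V, 6:V, 7:V, 8:V, 9:V, 10:V, 13:V, 14:V, 15:V, 16:T, 17:T, 18:T, 19:T, 20:V, 21:V, 22:V, 23:T, 24:T, 25:T, 26:T edges: (16,7,cv); (16,13,cv); (16,15,cv); (17,8,cv); (17,13,cv); (17,14,cv); (18,9,cv); (18,14,cv); (18,15,cv); (19,13,cv); (19,14,cv); (19,15,cv); (23,2,cv); (23,20,cv); (23,22,cv); (24,6,cv); (24,20,cv); (24,21,cv); (25,7,cv); (25,21,cv); (25,22,cv); (26,20,cv); (26,21,cv); (26,22,cv)
final:
nodes: 2:V, 4:V, 6:V, 7:V, 8:V, 9:V, 10:V, 13:V, 14:V, 15:V, 16:T, 17:T, 18:T, 19:T, 20:V, 21:V, 22:V, 23:T, 24:T, 25:T, 26:T
edges: (16,7,cv); (16,13,cv); (16,15,cv); (17,8,cv); (17,13,cv); (17,14,cv); (18,9,cv); (18,14,cv); (18,15,cv); (19,13,cv); (19,14,cv); (19,15,cv); (23,2,cv); (23,20,cv); (23,22,cv); (24,6,cv); (24,20,cv); (24,21,cv); (25,7,cv); (25,21,cv); (25,22,cv); (26,20,cv); (26,21,cv); (26,22,cv)


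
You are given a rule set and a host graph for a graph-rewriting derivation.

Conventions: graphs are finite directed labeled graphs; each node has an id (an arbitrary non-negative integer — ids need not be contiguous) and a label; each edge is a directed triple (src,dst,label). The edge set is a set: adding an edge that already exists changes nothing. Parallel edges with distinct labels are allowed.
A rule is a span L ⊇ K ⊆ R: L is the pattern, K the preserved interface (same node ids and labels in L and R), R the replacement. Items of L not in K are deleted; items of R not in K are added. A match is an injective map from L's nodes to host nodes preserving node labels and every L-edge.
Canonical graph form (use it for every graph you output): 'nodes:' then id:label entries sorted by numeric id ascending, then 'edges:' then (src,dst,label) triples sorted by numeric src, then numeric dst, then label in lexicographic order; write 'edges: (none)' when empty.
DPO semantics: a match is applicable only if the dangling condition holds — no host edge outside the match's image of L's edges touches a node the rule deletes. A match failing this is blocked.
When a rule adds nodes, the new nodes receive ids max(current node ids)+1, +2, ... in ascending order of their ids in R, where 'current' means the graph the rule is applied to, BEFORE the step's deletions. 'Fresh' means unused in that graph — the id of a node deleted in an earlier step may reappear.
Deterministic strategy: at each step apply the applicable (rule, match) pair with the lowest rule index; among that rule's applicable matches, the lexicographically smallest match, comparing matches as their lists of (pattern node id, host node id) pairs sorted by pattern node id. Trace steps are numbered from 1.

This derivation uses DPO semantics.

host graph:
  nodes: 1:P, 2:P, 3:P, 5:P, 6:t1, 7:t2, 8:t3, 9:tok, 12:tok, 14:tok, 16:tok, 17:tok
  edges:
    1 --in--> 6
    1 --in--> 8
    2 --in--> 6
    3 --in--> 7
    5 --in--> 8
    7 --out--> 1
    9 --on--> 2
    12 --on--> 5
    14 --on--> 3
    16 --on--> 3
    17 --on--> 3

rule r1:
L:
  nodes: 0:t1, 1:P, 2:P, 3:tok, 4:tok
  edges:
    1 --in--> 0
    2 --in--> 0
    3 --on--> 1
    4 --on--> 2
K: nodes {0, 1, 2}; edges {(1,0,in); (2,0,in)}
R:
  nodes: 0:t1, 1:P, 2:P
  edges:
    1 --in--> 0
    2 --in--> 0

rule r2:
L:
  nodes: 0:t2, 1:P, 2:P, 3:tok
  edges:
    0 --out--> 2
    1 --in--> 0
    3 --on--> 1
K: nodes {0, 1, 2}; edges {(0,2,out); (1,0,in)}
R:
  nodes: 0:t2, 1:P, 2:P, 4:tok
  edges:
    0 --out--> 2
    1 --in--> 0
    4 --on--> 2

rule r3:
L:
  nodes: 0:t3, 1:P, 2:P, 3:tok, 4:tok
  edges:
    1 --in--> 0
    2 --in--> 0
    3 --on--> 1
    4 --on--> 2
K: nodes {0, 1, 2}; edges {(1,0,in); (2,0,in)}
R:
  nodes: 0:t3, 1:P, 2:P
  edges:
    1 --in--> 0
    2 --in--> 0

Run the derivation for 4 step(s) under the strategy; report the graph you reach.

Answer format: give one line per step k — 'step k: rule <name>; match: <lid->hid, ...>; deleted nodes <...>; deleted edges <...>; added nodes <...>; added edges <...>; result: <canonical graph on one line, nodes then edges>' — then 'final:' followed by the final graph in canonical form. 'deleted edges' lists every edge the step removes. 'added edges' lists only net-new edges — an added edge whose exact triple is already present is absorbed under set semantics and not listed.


step 1: rule r2; match: 0->7, 1->3, 2->1, 3->14; deleted nodes 14; deleted edges (14,3,on); added nodes 18; added edges (18,1,on); result: nodes: 1:P, 2:P, 3:P, 5:P, 6:t1, 7:t2, 8:t3, 9:tok, 12:tok, 16:tok, 17:tok, 18:tok edges: (1,6,in); (1,8,in); (2,6,in); (3,7,in); (5,8,in); (7,1,out); (9,2,on); (12,5,on); (16,3,on); (17,3,on); (18,1,on)
step 2: rule r1; match: 0->6, 1->1, 2->2, 3->18, 4->9; deleted nodes 9, 18; deleted edges (9,2,on); (18,1,on); added nodes (none); added edges (none); result: nodes: 1:P, 2:P, 3:P, 5:P, 6:t1, 7:t2, 8:t3, 12:tok, 16:tok, 17:tok edges: (1,6,in); (1,8,in); (2,6,in); (3,7,in); (5,8,in); (7,1,out); (12,5,on); (16,3,on); (17,3,on)
step 3: rule r2; match: 0->7, 1->3, 2->1, 3->16; deleted nodes 16; deleted edges (16,3,on); added nodes 18; added edges (18,1,on); result: nodes: 1:P, 2:P, 3:P, 5:P, 6:t1, 7:t2, 8:t3, 12:tok, 17:tok, 18:tok edges: (1,6,in); (1,8,in); (2,6,in); (3,7,in); (5,8,in); (7,1,out); (12,5,on); (17,3,on); (18,1,on)
step 4: rule r2; match: 0->7, 1->3, 2->1, 3->17; deleted nodes 17; deleted edges (17,3,on); added nodes 19; added edges (19,1,on); result: nodes: 1:P, 2:P, 3:P, 5:P, 6:t1, 7:t2, 8:t3, 12:tok, 18:tok, 19:tok edges: (1,6,in); (1,8,in); (2,6,in); (3,7,in); (5,8,in); (7,1,out); (12,5,on); (18,1,on); (19,1,on)
final:
nodes: 1:P, 2:P, 3:P, 5:P, 6:t1, 7:t2, 8:t3, 12:tok, 18:tok, 19:tok
edges: (1,6,in); (1,8,in); (2,6,in); (3,7,in); (5,8,in); (7,1,out); (12,5,on); (18,1,on); (19,1,on)


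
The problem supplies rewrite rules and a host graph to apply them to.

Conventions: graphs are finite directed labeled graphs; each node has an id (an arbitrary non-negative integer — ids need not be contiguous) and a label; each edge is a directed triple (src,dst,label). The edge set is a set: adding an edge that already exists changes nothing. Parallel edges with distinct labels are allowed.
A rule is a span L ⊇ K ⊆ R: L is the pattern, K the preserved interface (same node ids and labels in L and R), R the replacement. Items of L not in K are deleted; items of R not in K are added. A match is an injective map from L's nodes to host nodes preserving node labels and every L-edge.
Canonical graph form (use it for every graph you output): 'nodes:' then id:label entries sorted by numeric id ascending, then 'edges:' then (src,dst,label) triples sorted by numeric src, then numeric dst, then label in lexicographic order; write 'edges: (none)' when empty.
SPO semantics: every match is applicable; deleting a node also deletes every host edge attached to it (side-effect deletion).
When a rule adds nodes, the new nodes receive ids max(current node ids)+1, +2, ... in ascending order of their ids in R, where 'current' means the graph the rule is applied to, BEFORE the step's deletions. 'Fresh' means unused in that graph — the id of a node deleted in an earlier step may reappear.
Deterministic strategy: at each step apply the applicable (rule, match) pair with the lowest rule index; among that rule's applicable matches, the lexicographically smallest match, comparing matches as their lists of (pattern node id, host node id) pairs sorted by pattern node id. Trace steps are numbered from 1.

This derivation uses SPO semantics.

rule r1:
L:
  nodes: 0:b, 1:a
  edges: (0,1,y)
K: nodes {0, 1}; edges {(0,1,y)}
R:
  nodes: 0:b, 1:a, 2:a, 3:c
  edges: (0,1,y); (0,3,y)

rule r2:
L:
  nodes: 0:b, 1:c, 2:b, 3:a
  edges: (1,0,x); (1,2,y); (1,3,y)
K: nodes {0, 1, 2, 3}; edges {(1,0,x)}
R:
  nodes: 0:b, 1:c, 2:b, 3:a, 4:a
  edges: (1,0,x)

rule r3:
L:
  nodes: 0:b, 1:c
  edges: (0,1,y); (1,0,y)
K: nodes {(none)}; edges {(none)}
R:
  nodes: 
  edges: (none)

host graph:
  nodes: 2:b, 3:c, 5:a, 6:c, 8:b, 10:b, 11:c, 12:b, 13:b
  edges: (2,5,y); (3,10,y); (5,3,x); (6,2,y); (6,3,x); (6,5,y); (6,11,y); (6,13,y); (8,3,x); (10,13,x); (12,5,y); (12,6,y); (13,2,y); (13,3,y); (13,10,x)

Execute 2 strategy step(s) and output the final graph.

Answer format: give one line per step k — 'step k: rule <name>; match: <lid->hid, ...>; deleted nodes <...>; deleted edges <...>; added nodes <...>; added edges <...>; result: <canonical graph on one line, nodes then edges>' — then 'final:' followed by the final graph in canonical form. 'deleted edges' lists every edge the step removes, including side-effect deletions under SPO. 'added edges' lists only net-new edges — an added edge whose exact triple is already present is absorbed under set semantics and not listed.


step 1: rule r1; match: 0->2, 1->5; deleted nodes (none); deleted edges (none); added nodes 14, 15; added edges (2,15,y); result: nodes: 2:b, 3:c, 5:a, 6:c, 8:b, 10:b, 11:c, 12:b, 13:b, 14:a, 15:c edges: (2,5,y); (2,15,y); (3,10,y); (5,3,x); (6,2,y); (6,3,x); (6,5,y); (6,11,y); (6,13,y); (8,3,x); (10,13,x); (12,5,y); (12,6,y); (13,2,y); (13,3,y); (13,10,x)
step 2: rule r1; match: 0->2, 1->5; deleted nodes (none); deleted edges (none); added nodes 16, 17; added edges (2,17,y); result: nodes: 2:b, 3:c, 5:a, 6:c, 8:b, 10:b, 11:c, 12:b, 13:b, 14:a, 15:c, 16:a, 17:c edges: (2,5,y); (2,15,y); (2,17,y); (3,10,y); (5,3,x); (6,2,y); (6,3,x); (6,5,y); (6,11,y); (6,13,y); (8,3,x); (10,13,x); (12,5,y); (12,6,y); (13,2,y); (13,3,y); (13,10,x)
final:
nodes: 2:b, 3:c, 5:a, 6:c, 8:b, 10:b, 11:c, 12:b, 13:b, 14:a, 15:c, 16:a, 17:c
edges: (2,5,y); (2,15,y); (2,17,y); (3,10,y); (5,3,x); (6,2,y); (6,3,x); (6,5,y); (6,11,y); (6,13,y); (8,3,x); (10,13,x); (12,5,y); (12,6,y); (13,2,y); (13,3,y); (13,10,x)
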